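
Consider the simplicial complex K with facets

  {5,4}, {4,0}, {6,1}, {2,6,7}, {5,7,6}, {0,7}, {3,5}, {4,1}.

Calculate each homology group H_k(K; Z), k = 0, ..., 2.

H_0 = Z,  H_1 = Z^2,  H_2 = 0.

We work with the vertex ordering 0 < 1 < 2 < 3 < 4 < 5 < 6 < 7. The simplices of K, each written with vertices in increasing order, are:

  0-simplices (8): [0], [1], [2], [3], [4], [5], [6], [7]
  1-simplices (11): [0,4], [0,7], [1,4], [1,6], [2,6], [2,7], [3,5], [4,5], [5,6], [5,7], [6,7]
  2-simplices (2): [2,6,7], [5,6,7]

giving chain groups C_0 ≅ Z^8, C_1 ≅ Z^11, C_2 ≅ Z^2.

∂_1: C_1 → C_0 maps an edge to its endpoints' difference, ∂[p,q] = q − p. For instance
  ∂[0,7] = [7] − [0].
This gives a 8×11 integer matrix of rank 7; reducing to Smith normal form yields diagonal entries (1,1,1,1,1,1,1).

The boundary map ∂_2: C_2 → C_1 sends each 2-simplex [p,q,r] to [q,r] − [p,r] + [p,q]. For instance
  ∂[5,6,7] = [6,7] − [5,7] + [5,6],
  ∂[2,6,7] = [6,7] − [2,7] + [2,6].
As a 11×2 matrix over Z this has rank 2, with invariant factors (1,1).

Now H_k = ker ∂_k / im ∂_{k+1}, so:

  H_0: rank C_0 − rank ∂_1 = 8 − 7 = 1, and the invariant factors of ∂_1 are all 1, so H_0 ≅ Z.
  H_1: rank ker ∂_1 − rank ∂_2 = (11 − 7) − 2 = 2, and the invariant factors of ∂_2 are all 1, so H_1 ≅ Z^2.
  H_2: rank ker ∂_2 − rank ∂_3 = (2 − 2) − 0 = 0, and there is no ∂_3, so H_2 ≅ 0.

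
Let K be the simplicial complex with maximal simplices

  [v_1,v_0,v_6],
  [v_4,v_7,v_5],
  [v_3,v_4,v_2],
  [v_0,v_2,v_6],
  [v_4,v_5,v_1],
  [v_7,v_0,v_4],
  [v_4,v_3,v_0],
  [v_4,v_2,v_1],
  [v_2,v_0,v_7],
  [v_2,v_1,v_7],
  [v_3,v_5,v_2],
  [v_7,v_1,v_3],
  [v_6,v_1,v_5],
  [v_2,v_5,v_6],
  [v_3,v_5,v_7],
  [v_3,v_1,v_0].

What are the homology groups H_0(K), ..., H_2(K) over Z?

Take the total order v_0 < v_1 < v_2 < v_3 < v_4 < v_5 < v_6 < v_7 on the vertex set. Then K (dimension 2) consists of the simplices:

  0-simplices (8): [v_0], [v_1], [v_2], [v_3], [v_4], [v_5], [v_6], [v_7]
  1-simplices (24): (24 of them)
  2-simplices (16): (16 of them)

so the chain groups are C_0 ≅ Z^8, C_1 ≅ Z^24, C_2 ≅ Z^16.

∂_1: C_1 → C_0 is given by ∂[p,q] = [q] − [p].
This gives a 8×24 integer matrix of rank 7; reducing to Smith normal form yields diagonal entries (1,1,1,1,1,1,1).

∂_2: C_2 → C_1 sends each 2-simplex [p,q,r] to [q,r] − [p,r] + [p,q]. For instance
  ∂[v_1,v_3,v_7] = [v_3,v_7] − [v_1,v_7] + [v_1,v_3],
  ∂[v_3,v_5,v_7] = [v_5,v_7] − [v_3,v_7] + [v_3,v_5].
This gives a 24×16 integer matrix of rank 15; reducing to Smith normal form yields diagonal entries (1,1,1,1,1,1,1,1,1,1,1,1,1,1,1).

From H_k ≅ ker(∂_k) / im(∂_{k+1}) we obtain:

  H_0: rank C_0 − rank ∂_1 = 8 − 7 = 1, and the invariant factors of ∂_1 are all 1, so H_0 = Z.
  H_1: rank ker ∂_1 − rank ∂_2 = (24 − 7) − 15 = 2, and the invariant factors of ∂_2 are all 1, so H_1 = Z^2.
  H_2: rank ker ∂_2 − rank ∂_3 = (16 − 15) − 0 = 1, and there is no ∂_3, so H_2 = Z.

H_0 = Z,  H_1 = Z^2,  H_2 = Z.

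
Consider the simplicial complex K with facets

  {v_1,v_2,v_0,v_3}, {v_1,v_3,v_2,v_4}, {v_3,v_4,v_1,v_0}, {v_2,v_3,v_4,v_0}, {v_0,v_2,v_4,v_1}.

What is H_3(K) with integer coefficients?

Order the vertices as v_0 < v_1 < v_2 < v_3 < v_4. Listing each simplex with vertices in this order, K has dimension 3 with simplices:

  0-simplices (5): [v_0], [v_1], [v_2], [v_3], [v_4]
  1-simplices (10): [v_0,v_1], [v_0,v_2], [v_0,v_3], [v_0,v_4], [v_1,v_2], [v_1,v_3], [v_1,v_4], [v_2,v_3], [v_2,v_4], [v_3,v_4]
  2-simplices (10): [v_0,v_1,v_2], [v_0,v_1,v_3], [v_0,v_1,v_4], [v_0,v_2,v_3], [v_0,v_2,v_4], [v_0,v_3,v_4], [v_1,v_2,v_3], [v_1,v_2,v_4], [v_1,v_3,v_4], [v_2,v_3,v_4]
  3-simplices (5): [v_0,v_1,v_2,v_3], [v_0,v_1,v_2,v_4], [v_0,v_1,v_3,v_4], [v_0,v_2,v_3,v_4], [v_1,v_2,v_3,v_4]

giving chain groups C_0 ≅ Z^5, C_1 ≅ Z^10, C_2 ≅ Z^10, C_3 ≅ Z^5.

∂_1: C_1 → C_0 maps an edge to its endpoints' difference, ∂[p,q] = q − p. For instance
  ∂[v_1,v_2] = [v_2] − [v_1].
The 5×10 boundary matrix has rank 4 and Smith normal form diag(1,1,1,1).

The boundary map ∂_2: C_2 → C_1 sends each 2-simplex [p,q,r] to [q,r] − [p,r] + [p,q]. For instance
  ∂[v_0,v_1,v_2] = [v_1,v_2] − [v_0,v_2] + [v_0,v_1],
  ∂[v_1,v_2,v_3] = [v_2,v_3] − [v_1,v_3] + [v_1,v_2].
The resulting 10×10 matrix has rank 6, and its Smith normal form has invariant factors (1,1,1,1,1,1).

The boundary map ∂_3: C_3 → C_2 sends each 3-simplex σ to the alternating sum Σ_i (−1)^i (σ with its i-th vertex removed). For instance
  ∂[v_0,v_2,v_3,v_4] = [v_2,v_3,v_4] − [v_0,v_3,v_4] + [v_0,v_2,v_4] − [v_0,v_2,v_3],
  ∂[v_0,v_1,v_3,v_4] = [v_1,v_3,v_4] − [v_0,v_3,v_4] + [v_0,v_1,v_4] − [v_0,v_1,v_3].
As a 10×5 matrix over Z this has rank 4, with invariant factors (1,1,1,1).

From H_k ≅ ker(∂_k) / im(∂_{k+1}) we obtain:

  H_3: rank ker ∂_3 − rank ∂_4 = (5 − 4) − 0 = 1, and there is no ∂_4, so H_3 = Z.

(K is a triangulation of the 3-sphere S^3.)

H_3 ≅ Z.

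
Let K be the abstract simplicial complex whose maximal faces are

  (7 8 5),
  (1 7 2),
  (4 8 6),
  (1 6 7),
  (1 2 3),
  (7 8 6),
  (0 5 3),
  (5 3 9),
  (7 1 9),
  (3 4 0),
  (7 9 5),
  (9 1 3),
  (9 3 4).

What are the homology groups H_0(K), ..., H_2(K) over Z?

Fix the vertex order 0 < 1 < 2 < 3 < 4 < 5 < 6 < 7 < 8 < 9 and write every simplex with vertices in increasing order. Then dim K = 2 and the simplices of K are:

  0-simplices (10): [0], [1], [2], [3], [4], [5], [6], [7], [8], [9]
  1-simplices (23): [0,3], [0,4], [0,5], [1,2], [1,3], [1,6], [1,7], [1,9], [2,3], [2,7], [3,4], [3,5], [3,9], [4,6], [4,8], [4,9], [5,7], [5,8], [5,9], [6,7], [6,8], [7,8], [7,9]
  2-simplices (13): [0,3,4], [0,3,5], [1,2,3], [1,2,7], [1,3,9], [1,6,7], [1,7,9], [3,4,9], [3,5,9], [4,6,8], [5,7,8], [5,7,9], [6,7,8]

Hence C_0 ≅ Z^10, C_1 ≅ Z^23, C_2 ≅ Z^13.

Boundary ∂_1: C_1 → C_0 sends each edge [p,q] (with p < q) to q − p. For instance
  ∂[3,5] = [5] − [3].
The 10×23 boundary matrix has rank 9 and Smith normal form diag(1,1,1,1,1,1,1,1,1).

∂_2: C_2 → C_1 maps a triangle to the signed sum of its edges. For instance
  ∂[1,7,9] = [7,9] − [1,9] + [1,7],
  ∂[3,5,9] = [5,9] − [3,9] + [3,5].
The 23×13 boundary matrix has rank 13 and Smith normal form diag(1,1,1,1,1,1,1,1,1,1,1,1,1).

Computing H_k = (kernel of ∂_k) / (image of ∂_{k+1}):

  H_0: rank C_0 − rank ∂_1 = 10 − 9 = 1, and the invariant factors of ∂_1 are all 1, so H_0 = Z.
  H_1: rank ker ∂_1 − rank ∂_2 = (23 − 9) − 13 = 1, and the invariant factors of ∂_2 are all 1, so H_1 = Z.
  H_2: rank ker ∂_2 − rank ∂_3 = (13 − 13) − 0 = 0, and there is no ∂_3, so H_2 = 0.

As a check, the Euler characteristic is 10 − 23 + 13 = 0, which agrees with 1 − 1 + 0 = 0.

H_0 ≅ Z,  H_1 ≅ Z,  H_2 = 0.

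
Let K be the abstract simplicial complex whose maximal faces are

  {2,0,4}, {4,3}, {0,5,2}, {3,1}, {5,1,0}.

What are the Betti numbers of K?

b_0 = 1, b_1 = 1, b_2 = 0.

We work with the vertex ordering 0 < 1 < 2 < 3 < 4 < 5. The simplices of K, each written with vertices in increasing order, are:

  0-simplices (6): [0], [1], [2], [3], [4], [5]
  1-simplices (9): [0,1], [0,2], [0,4], [0,5], [1,3], [1,5], [2,4], [2,5], [3,4]
  2-simplices (3): [0,1,5], [0,2,4], [0,2,5]

Hence C_0 ≅ Z^6, C_1 ≅ Z^9, C_2 ≅ Z^3.

∂_1: C_1 → C_0 maps an edge to its endpoints' difference, ∂[p,q] = q − p. For instance
  ∂[0,1] = [1] − [0].
As a 6×9 matrix over Z this has rank 5, with invariant factors (1,1,1,1,1).

Boundary ∂_2: C_2 → C_1 maps a triangle to the signed sum of its edges. For instance
  ∂[0,2,5] = [2,5] − [0,5] + [0,2],
  ∂[0,1,5] = [1,5] − [0,5] + [0,1].
As a 9×3 matrix over Z this has rank 3, with invariant factors (1,1,1).

Computing H_k = (kernel of ∂_k) / (image of ∂_{k+1}):

  H_0: rank C_0 − rank ∂_1 = 6 − 5 = 1, and the invariant factors of ∂_1 are all 1, so H_0 = Z.
  H_1: rank ker ∂_1 − rank ∂_2 = (9 − 5) − 3 = 1, and the invariant factors of ∂_2 are all 1, so H_1 = Z.
  H_2: rank ker ∂_2 − rank ∂_3 = (3 − 3) − 0 = 0, and there is no ∂_3, so H_2 = 0.

As a check, the Euler characteristic is 6 − 9 + 3 = 0, which agrees with 1 − 1 + 0 = 0.

Hence the Betti numbers are b_0 = 1, b_1 = 1, b_2 = 0.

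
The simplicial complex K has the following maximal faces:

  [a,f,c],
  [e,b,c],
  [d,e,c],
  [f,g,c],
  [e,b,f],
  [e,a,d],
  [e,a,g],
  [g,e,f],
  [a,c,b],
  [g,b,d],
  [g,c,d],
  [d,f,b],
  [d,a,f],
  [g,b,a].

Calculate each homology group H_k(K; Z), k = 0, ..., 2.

Fix the vertex order a < b < c < d < e < f < g and write every simplex with vertices in increasing order. Then dim K = 2 and the simplices of K are:

  0-simplices (7): a, b, c, d, e, f, g
  1-simplices (21): ab, ac, ad, ae, af, ag, bc, bd, be, bf, bg, cd, ce, cf, cg, de, df, dg, ef, eg, fg
  2-simplices (14): abc, abg, acf, ade, adf, aeg, bce, bdf, bdg, bef, cde, cdg, cfg, efg

giving chain groups C_0 ≅ Z^7, C_1 ≅ Z^21, C_2 ≅ Z^14.

Boundary ∂_1: C_1 → C_0 sends each edge [p,q] (with p < q) to q − p.
The resulting 7×21 matrix has rank 6, and its Smith normal form has invariant factors (1,1,1,1,1,1).

The boundary map ∂_2: C_2 → C_1 maps a triangle to the signed sum of its edges. For instance
  ∂bce = ce − be + bc,
  ∂cfg = fg − cg + cf.
As a 21×14 matrix over Z this has rank 13, with invariant factors (1,1,1,1,1,1,1,1,1,1,1,1,1).

Now H_k = ker ∂_k / im ∂_{k+1}, so:

  H_0: rank C_0 − rank ∂_1 = 7 − 6 = 1, and the invariant factors of ∂_1 are all 1, so H_0 ≅ Z.
  H_1: rank ker ∂_1 − rank ∂_2 = (21 − 6) − 13 = 2, and the invariant factors of ∂_2 are all 1, so H_1 ≅ Z^2.
  H_2: rank ker ∂_2 − rank ∂_3 = (14 − 13) − 0 = 1, and there is no ∂_3, so H_2 ≅ Z.

As a check, the Euler characteristic is 7 − 21 + 14 = 0, which agrees with 1 − 2 + 1 = 0.
(K is a triangulation of the torus T^2.)

H_0 = Z,  H_1 = Z^2,  H_2 = Z.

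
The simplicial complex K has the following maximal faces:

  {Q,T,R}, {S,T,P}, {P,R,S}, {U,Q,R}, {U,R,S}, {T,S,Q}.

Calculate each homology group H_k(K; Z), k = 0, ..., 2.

H_0 = Z,  H_1 = Z,  H_2 = 0.

Fix the vertex order P < Q < R < S < T < U and write every simplex with vertices in increasing order. Then dim K = 2 and the simplices of K are:

  0-simplices (6): P, Q, R, S, T, U
  1-simplices (12): PR, PS, PT, QR, QS, QT, QU, RS, RT, RU, ST, SU
  2-simplices (6): PRS, PST, QRT, QRU, QST, RSU

giving chain groups C_0 ≅ Z^6, C_1 ≅ Z^12, C_2 ≅ Z^6.

The boundary map ∂_1: C_1 → C_0 maps an edge to its endpoints' difference, ∂[p,q] = q − p.
The 6×12 boundary matrix has rank 5 and Smith normal form diag(1,1,1,1,1).

∂_2: C_2 → C_1 acts by ∂[p,q,r] = [q,r] − [p,r] + [p,q]. For instance
  ∂RSU = SU − RU + RS,
  ∂QRU = RU − QU + QR.
The resulting 12×6 matrix has rank 6, and its Smith normal form has invariant factors (1,1,1,1,1,1).

Reading off H_k = ker ∂_k / im ∂_{k+1}:

  H_0: rank C_0 − rank ∂_1 = 6 − 5 = 1, and the invariant factors of ∂_1 are all 1, so H_0 ≅ Z.
  H_1: rank ker ∂_1 − rank ∂_2 = (12 − 5) − 6 = 1, and the invariant factors of ∂_2 are all 1, so H_1 ≅ Z.
  H_2: rank ker ∂_2 − rank ∂_3 = (6 − 6) − 0 = 0, and there is no ∂_3, so H_2 ≅ 0.

As a check, the Euler characteristic is 6 − 12 + 6 = 0, which agrees with 1 − 1 + 0 = 0.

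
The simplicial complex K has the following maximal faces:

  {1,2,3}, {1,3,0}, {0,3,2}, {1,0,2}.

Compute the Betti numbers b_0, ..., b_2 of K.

Fix the vertex order 0 < 1 < 2 < 3 and write every simplex with vertices in increasing order. Then dim K = 2 and the simplices of K are:

  0-simplices (4): [0], [1], [2], [3]
  1-simplices (6): [0,1], [0,2], [0,3], [1,2], [1,3], [2,3]
  2-simplices (4): [0,1,2], [0,1,3], [0,2,3], [1,2,3]

giving chain groups C_0 ≅ Z^4, C_1 ≅ Z^6, C_2 ≅ Z^4.

∂_1: C_1 → C_0 is given by ∂[p,q] = [q] − [p]. For instance
  ∂[2,3] = [3] − [2].
The 4×6 boundary matrix has rank 3 and Smith normal form diag(1,1,1).

∂_2: C_2 → C_1 maps a triangle to the signed sum of its edges. For instance
  ∂[0,1,2] = [1,2] − [0,2] + [0,1],
  ∂[0,2,3] = [2,3] − [0,3] + [0,2].
This gives a 6×4 integer matrix of rank 3; reducing to Smith normal form yields diagonal entries (1,1,1).

Computing H_k = (kernel of ∂_k) / (image of ∂_{k+1}):

  H_0: rank C_0 − rank ∂_1 = 4 − 3 = 1, and the invariant factors of ∂_1 are all 1, so H_0 = Z.
  H_1: rank ker ∂_1 − rank ∂_2 = (6 − 3) − 3 = 0, and the invariant factors of ∂_2 are all 1, so H_1 = 0.
  H_2: rank ker ∂_2 − rank ∂_3 = (4 − 3) − 0 = 1, and there is no ∂_3, so H_2 = Z.

As a check, the Euler characteristic is 4 − 6 + 4 = 2, which agrees with 1 − 0 + 1 = 2.

Hence the Betti numbers are b_0 = 1, b_1 = 0, b_2 = 1.

b_0 = 1, b_1 = 0, b_2 = 1.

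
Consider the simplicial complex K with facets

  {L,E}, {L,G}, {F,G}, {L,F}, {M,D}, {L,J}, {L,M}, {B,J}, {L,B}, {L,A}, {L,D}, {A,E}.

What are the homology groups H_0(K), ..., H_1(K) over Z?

H_0 = Z,  H_1 = Z^4.

We work with the vertex ordering A < B < D < E < F < G < J < L < M. The simplices of K, each written with vertices in increasing order, are:

  0-simplices (9): A, B, D, E, F, G, J, L, M
  1-simplices (12): AE, AL, BJ, BL, DL, DM, EL, FG, FL, GL, JL, LM

giving chain groups C_0 ≅ Z^9, C_1 ≅ Z^12.

∂_1: C_1 → C_0 sends each edge [p,q] (with p < q) to q − p. For instance
  ∂JL = L − J.
This gives a 9×12 integer matrix of rank 8; reducing to Smith normal form yields diagonal entries (1,1,1,1,1,1,1,1).

From H_k ≅ ker(∂_k) / im(∂_{k+1}) we obtain:

  H_0: rank C_0 − rank ∂_1 = 9 − 8 = 1, and the invariant factors of ∂_1 are all 1, so H_0 ≅ Z.
  H_1: rank ker ∂_1 − rank ∂_2 = (12 − 8) − 0 = 4, and there is no ∂_2, so H_1 ≅ Z^4.

As a check, the Euler characteristic is 9 − 12 = -3, which agrees with 1 − 4 = -3.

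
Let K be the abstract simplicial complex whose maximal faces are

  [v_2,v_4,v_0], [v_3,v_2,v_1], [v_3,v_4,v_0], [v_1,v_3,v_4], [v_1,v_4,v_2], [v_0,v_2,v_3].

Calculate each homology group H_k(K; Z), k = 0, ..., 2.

H_0 ≅ Z,  H_1 = 0,  H_2 ≅ Z.

We work with the vertex ordering v_0 < v_1 < v_2 < v_3 < v_4. The simplices of K, each written with vertices in increasing order, are:

  0-simplices (5): [v_0], [v_1], [v_2], [v_3], [v_4]
  1-simplices (9): [v_0,v_2], [v_0,v_3], [v_0,v_4], [v_1,v_2], [v_1,v_3], [v_1,v_4], [v_2,v_3], [v_2,v_4], [v_3,v_4]
  2-simplices (6): [v_0,v_2,v_3], [v_0,v_2,v_4], [v_0,v_3,v_4], [v_1,v_2,v_3], [v_1,v_2,v_4], [v_1,v_3,v_4]

Hence C_0 ≅ Z^5, C_1 ≅ Z^9, C_2 ≅ Z^6.

The boundary map ∂_1: C_1 → C_0 maps an edge to its endpoints' difference, ∂[p,q] = q − p. For instance
  ∂[v_0,v_3] = [v_3] − [v_0].
The resulting 5×9 matrix has rank 4, and its Smith normal form has invariant factors (1,1,1,1).

∂_2: C_2 → C_1 maps a triangle to the signed sum of its edges. For instance
  ∂[v_0,v_2,v_3] = [v_2,v_3] − [v_0,v_3] + [v_0,v_2],
  ∂[v_1,v_2,v_3] = [v_2,v_3] − [v_1,v_3] + [v_1,v_2].
This gives a 9×6 integer matrix of rank 5; reducing to Smith normal form yields diagonal entries (1,1,1,1,1).

Reading off H_k = ker ∂_k / im ∂_{k+1}:

  H_0: rank C_0 − rank ∂_1 = 5 − 4 = 1, and the invariant factors of ∂_1 are all 1, so H_0 = Z.
  H_1: rank ker ∂_1 − rank ∂_2 = (9 − 4) − 5 = 0, and the invariant factors of ∂_2 are all 1, so H_1 = 0.
  H_2: rank ker ∂_2 − rank ∂_3 = (6 − 5) − 0 = 1, and there is no ∂_3, so H_2 = Z.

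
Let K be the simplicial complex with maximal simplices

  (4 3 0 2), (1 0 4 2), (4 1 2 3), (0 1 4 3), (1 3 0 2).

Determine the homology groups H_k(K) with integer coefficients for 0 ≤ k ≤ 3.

K has 5 vertices, 10 edges, 10 triangles, 5 3-simplices.
rank ∂_0 = 0, rank ∂_1 = 4 ⇒ b_0 = 5 − 0 − 4 = 1; all invariant factors of ∂_1 are 1 so no torsion. So H_0 = Z.
rank ∂_1 = 4, rank ∂_2 = 6 ⇒ b_1 = 10 − 4 − 6 = 0; all invariant factors of ∂_2 are 1 so no torsion. So H_1 = 0.
rank ∂_2 = 6, rank ∂_3 = 4 ⇒ b_2 = 10 − 6 − 4 = 0; all invariant factors of ∂_3 are 1 so no torsion. So H_2 = 0.
rank ∂_3 = 4, rank ∂_4 = 0 ⇒ b_3 = 5 − 4 − 0 = 1. So H_3 = Z.

H_0 ≅ Z,  H_1 = 0,  H_2 = 0,  H_3 ≅ Z.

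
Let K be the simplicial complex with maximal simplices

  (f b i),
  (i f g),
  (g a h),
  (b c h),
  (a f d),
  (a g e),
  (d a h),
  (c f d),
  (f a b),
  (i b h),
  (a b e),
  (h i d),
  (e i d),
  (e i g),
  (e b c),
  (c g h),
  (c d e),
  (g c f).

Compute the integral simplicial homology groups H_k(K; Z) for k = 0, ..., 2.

Fix the vertex order a < b < c < d < e < f < g < h < i and write every simplex with vertices in increasing order. Then dim K = 2 and the simplices of K are:

  0-simplices (9): a, b, c, d, e, f, g, h, i
  1-simplices (27): ab, ad, ae, af, ag, ah, bc, be, bf, bh, bi, cd, ce, cf, cg, ch, de, df, dh, di, eg, ei, fg, fi, gh, gi, hi
  2-simplices (18): abe, abf, adf, adh, aeg, agh, bce, bch, bfi, bhi, cde, cdf, cfg, cgh, dei, dhi, egi, fgi

giving chain groups C_0 ≅ Z^9, C_1 ≅ Z^27, C_2 ≅ Z^18.

The boundary map ∂_1: C_1 → C_0 maps an edge to its endpoints' difference, ∂[p,q] = q − p.
This gives a 9×27 integer matrix of rank 8; reducing to Smith normal form yields diagonal entries (1,1,1,1,1,1,1,1).

∂_2: C_2 → C_1 sends each 2-simplex [p,q,r] to [q,r] − [p,r] + [p,q]. For instance
  ∂abe = be − ae + ab,
  ∂dei = ei − di + de.
The resulting 27×18 matrix has rank 17, and its Smith normal form has invariant factors (1,1,1,1,1,1,1,1,1,1,1,1,1,1,1,1,1).

Reading off H_k = ker ∂_k / im ∂_{k+1}:

  H_0: rank C_0 − rank ∂_1 = 9 − 8 = 1, and the invariant factors of ∂_1 are all 1, so H_0 ≅ Z.
  H_1: rank ker ∂_1 − rank ∂_2 = (27 − 8) − 17 = 2, and the invariant factors of ∂_2 are all 1, so H_1 ≅ Z^2.
  H_2: rank ker ∂_2 − rank ∂_3 = (18 − 17) − 0 = 1, and there is no ∂_3, so H_2 ≅ Z.

H_0 = Z,  H_1 = Z^2,  H_2 = Z.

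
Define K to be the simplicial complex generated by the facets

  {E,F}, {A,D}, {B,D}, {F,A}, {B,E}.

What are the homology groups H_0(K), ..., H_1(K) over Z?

H_0 = Z,  H_1 = Z.

Take the total order A < B < D < E < F on the vertex set. Then K (dimension 1) consists of the simplices:

  0-simplices (5): A, B, D, E, F
  1-simplices (5): AD, AF, BD, BE, EF

so the chain groups are C_0 ≅ Z^5, C_1 ≅ Z^5.

∂_1: C_1 → C_0 is given by ∂[p,q] = [q] − [p].
The 5×5 boundary matrix has rank 4 and Smith normal form diag(1,1,1,1).

Reading off H_k = ker ∂_k / im ∂_{k+1}:

  H_0: rank C_0 − rank ∂_1 = 5 − 4 = 1, and the invariant factors of ∂_1 are all 1, so H_0 ≅ Z.
  H_1: rank ker ∂_1 − rank ∂_2 = (5 − 4) − 0 = 1, and there is no ∂_2, so H_1 ≅ Z.

As a check, the Euler characteristic is 5 − 5 = 0, which agrees with 1 − 1 = 0.
(K is a triangulation of the circle S^1.)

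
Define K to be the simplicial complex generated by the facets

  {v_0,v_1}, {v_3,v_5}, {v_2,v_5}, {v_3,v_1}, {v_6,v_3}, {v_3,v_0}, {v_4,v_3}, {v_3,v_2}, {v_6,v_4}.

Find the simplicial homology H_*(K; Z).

H_0 ≅ Z,  H_1 ≅ Z^3.

Take the total order v_0 < v_1 < v_2 < v_3 < v_4 < v_5 < v_6 on the vertex set. Then K (dimension 1) consists of the simplices:

  0-simplices (7): [v_0], [v_1], [v_2], [v_3], [v_4], [v_5], [v_6]
  1-simplices (9): [v_0,v_1], [v_0,v_3], [v_1,v_3], [v_2,v_3], [v_2,v_5], [v_3,v_4], [v_3,v_5], [v_3,v_6], [v_4,v_6]

so the chain groups are C_0 ≅ Z^7, C_1 ≅ Z^9.

The boundary map ∂_1: C_1 → C_0 maps an edge to its endpoints' difference, ∂[p,q] = q − p.
The resulting 7×9 matrix has rank 6, and its Smith normal form has invariant factors (1,1,1,1,1,1).

Now H_k = ker ∂_k / im ∂_{k+1}, so:

  H_0: rank C_0 − rank ∂_1 = 7 − 6 = 1, and the invariant factors of ∂_1 are all 1, so H_0 ≅ Z.
  H_1: rank ker ∂_1 − rank ∂_2 = (9 − 6) − 0 = 3, and there is no ∂_2, so H_1 ≅ Z^3.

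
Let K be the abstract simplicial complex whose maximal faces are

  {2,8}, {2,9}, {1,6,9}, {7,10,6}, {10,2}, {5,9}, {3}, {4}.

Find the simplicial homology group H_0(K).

H_0 ≅ Z^3.

K has 10 vertices, 10 edges, 2 triangles.
rank ∂_0 = 0, rank ∂_1 = 7 ⇒ b_0 = 10 − 0 − 7 = 3; all invariant factors of ∂_1 are 1 so no torsion. So H_0 = Z^3.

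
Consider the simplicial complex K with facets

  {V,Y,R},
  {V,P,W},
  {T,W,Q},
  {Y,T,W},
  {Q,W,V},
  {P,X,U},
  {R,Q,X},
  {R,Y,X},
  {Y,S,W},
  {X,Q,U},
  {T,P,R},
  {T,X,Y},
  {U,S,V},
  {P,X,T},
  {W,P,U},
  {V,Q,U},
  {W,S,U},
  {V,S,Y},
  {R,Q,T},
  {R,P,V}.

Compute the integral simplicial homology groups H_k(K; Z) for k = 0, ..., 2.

H_0 ≅ Z,  H_1 ≅ Z ⊕ Z_2,  H_2 = 0.

Take the total order P < Q < R < S < T < U < V < W < X < Y on the vertex set. Then K (dimension 2) consists of the simplices:

  0-simplices (10): P, Q, R, S, T, U, V, W, X, Y
  1-simplices (30): PR, PT, PU, PV, PW, PX, QR, QT, QU, QV, QW, QX, RT, RV, RX, RY, SU, SV, SW, SY, TW, TX, TY, UV, UW, UX, VW, VY, WY, XY
  2-simplices (20): PRT, PRV, PTX, PUW, PUX, PVW, QRT, QRX, QTW, QUV, QUX, QVW, RVY, RXY, SUV, SUW, SVY, SWY, TWY, TXY

so the chain groups are C_0 ≅ Z^10, C_1 ≅ Z^30, C_2 ≅ Z^20.

Boundary ∂_1: C_1 → C_0 is given by ∂[p,q] = [q] − [p]. For instance
  ∂QR = R − Q.
The resulting 10×30 matrix has rank 9, and its Smith normal form has invariant factors (1,1,1,1,1,1,1,1,1).

Boundary ∂_2: C_2 → C_1 sends each 2-simplex [p,q,r] to [q,r] − [p,r] + [p,q]. For instance
  ∂SUW = UW − SW + SU,
  ∂QUV = UV − QV + QU.
The resulting 30×20 matrix has rank 20, and its Smith normal form has invariant factors (1,1,1,1,1,1,1,1,1,1,1,1,1,1,1,1,1,1,1,2).

From H_k ≅ ker(∂_k) / im(∂_{k+1}) we obtain:

  H_0: rank C_0 − rank ∂_1 = 10 − 9 = 1, and the invariant factors of ∂_1 are all 1, so H_0 ≅ Z.
  H_1: rank ker ∂_1 − rank ∂_2 = (30 − 9) − 20 = 1, and ∂_2 has invariant factor 2 > 1, so H_1 ≅ Z ⊕ Z_2.
  H_2: rank ker ∂_2 − rank ∂_3 = (20 − 20) − 0 = 0, and there is no ∂_3, so H_2 ≅ 0.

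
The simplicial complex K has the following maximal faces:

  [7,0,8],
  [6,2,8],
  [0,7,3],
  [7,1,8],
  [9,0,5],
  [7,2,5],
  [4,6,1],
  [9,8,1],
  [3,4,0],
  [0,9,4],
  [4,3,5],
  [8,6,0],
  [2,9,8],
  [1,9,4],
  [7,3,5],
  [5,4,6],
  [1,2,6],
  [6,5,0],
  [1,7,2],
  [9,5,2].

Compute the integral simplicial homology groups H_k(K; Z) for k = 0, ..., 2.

Take the total order 0 < 1 < 2 < 3 < 4 < 5 < 6 < 7 < 8 < 9 on the vertex set. Then K (dimension 2) consists of the simplices:

  0-simplices (10): [0], [1], [2], [3], [4], [5], [6], [7], [8], [9]
  1-simplices (30): (30 of them)
  2-simplices (20): (20 of them)

Hence C_0 ≅ Z^10, C_1 ≅ Z^30, C_2 ≅ Z^20.

∂_1: C_1 → C_0 maps an edge to its endpoints' difference, ∂[p,q] = q − p. For instance
  ∂[0,3] = [3] − [0].
The 10×30 boundary matrix has rank 9 and Smith normal form diag(1,1,1,1,1,1,1,1,1).

Boundary ∂_2: C_2 → C_1 acts by ∂[p,q,r] = [q,r] − [p,r] + [p,q]. For instance
  ∂[0,7,8] = [7,8] − [0,8] + [0,7],
  ∂[1,2,7] = [2,7] − [1,7] + [1,2].
This gives a 30×20 integer matrix of rank 20; reducing to Smith normal form yields diagonal entries (1,1,1,1,1,1,1,1,1,1,1,1,1,1,1,1,1,1,1,2).

Computing H_k = (kernel of ∂_k) / (image of ∂_{k+1}):

  H_0: rank C_0 − rank ∂_1 = 10 − 9 = 1, and the invariant factors of ∂_1 are all 1, so H_0 ≅ Z.
  H_1: rank ker ∂_1 − rank ∂_2 = (30 − 9) − 20 = 1, and ∂_2 has invariant factor 2 > 1, so H_1 ≅ Z × Z/2.
  H_2: rank ker ∂_2 − rank ∂_3 = (20 − 20) − 0 = 0, and there is no ∂_3, so H_2 ≅ 0.

H_0 = Z,  H_1 = Z × Z/2,  H_2 = 0.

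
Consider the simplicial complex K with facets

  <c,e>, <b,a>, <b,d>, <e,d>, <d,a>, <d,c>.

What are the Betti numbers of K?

b_0 = 1, b_1 = 2.

K has 5 vertices, 6 edges.
rank ∂_0 = 0, rank ∂_1 = 4 ⇒ b_0 = 5 − 0 − 4 = 1; all invariant factors of ∂_1 are 1 so no torsion. So H_0 ≅ Z.
rank ∂_1 = 4, rank ∂_2 = 0 ⇒ b_1 = 6 − 4 − 0 = 2. So H_1 ≅ Z^2.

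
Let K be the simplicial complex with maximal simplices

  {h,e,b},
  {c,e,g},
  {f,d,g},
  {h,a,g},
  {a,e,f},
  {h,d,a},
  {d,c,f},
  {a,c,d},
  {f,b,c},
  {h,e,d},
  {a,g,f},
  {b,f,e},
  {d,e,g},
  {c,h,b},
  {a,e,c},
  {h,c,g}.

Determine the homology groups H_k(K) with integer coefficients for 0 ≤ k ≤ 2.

H_0 ≅ Z,  H_1 ≅ Z^2,  H_2 ≅ Z.

Take the total order a < b < c < d < e < f < g < h on the vertex set. Then K (dimension 2) consists of the simplices:

  0-simplices (8): a, b, c, d, e, f, g, h
  1-simplices (24): ac, ad, ae, af, ag, ah, bc, be, bf, bh, cd, ce, cf, cg, ch, de, df, dg, dh, ef, eg, eh, fg, gh
  2-simplices (16): acd, ace, adh, aef, afg, agh, bcf, bch, bef, beh, cdf, ceg, cgh, deg, deh, dfg

giving chain groups C_0 ≅ Z^8, C_1 ≅ Z^24, C_2 ≅ Z^16.

The boundary map ∂_1: C_1 → C_0 maps an edge to its endpoints' difference, ∂[p,q] = q − p.
As a 8×24 matrix over Z this has rank 7, with invariant factors (1,1,1,1,1,1,1).

Boundary ∂_2: C_2 → C_1 maps a triangle to the signed sum of its edges. For instance
  ∂cdf = df − cf + cd,
  ∂agh = gh − ah + ag.
The resulting 24×16 matrix has rank 15, and its Smith normal form has invariant factors (1,1,1,1,1,1,1,1,1,1,1,1,1,1,1).

Computing H_k = (kernel of ∂_k) / (image of ∂_{k+1}):

  H_0: rank C_0 − rank ∂_1 = 8 − 7 = 1, and the invariant factors of ∂_1 are all 1, so H_0 ≅ Z.
  H_1: rank ker ∂_1 − rank ∂_2 = (24 − 7) − 15 = 2, and the invariant factors of ∂_2 are all 1, so H_1 ≅ Z^2.
  H_2: rank ker ∂_2 − rank ∂_3 = (16 − 15) − 0 = 1, and there is no ∂_3, so H_2 ≅ Z.

(K is a triangulation of the torus T^2.)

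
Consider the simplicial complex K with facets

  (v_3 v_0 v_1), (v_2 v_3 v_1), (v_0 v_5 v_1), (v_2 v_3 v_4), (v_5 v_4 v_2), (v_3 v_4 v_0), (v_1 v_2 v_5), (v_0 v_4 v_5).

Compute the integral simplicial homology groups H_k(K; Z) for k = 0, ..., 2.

H_0 = Z,  H_1 = 0,  H_2 = Z.

Order the vertices as v_0 < v_1 < v_2 < v_3 < v_4 < v_5. Listing each simplex with vertices in this order, K has dimension 2 with simplices:

  0-simplices (6): [v_0], [v_1], [v_2], [v_3], [v_4], [v_5]
  1-simplices (12): [v_0,v_1], [v_0,v_3], [v_0,v_4], [v_0,v_5], [v_1,v_2], [v_1,v_3], [v_1,v_5], [v_2,v_3], [v_2,v_4], [v_2,v_5], [v_3,v_4], [v_4,v_5]
  2-simplices (8): [v_0,v_1,v_3], [v_0,v_1,v_5], [v_0,v_3,v_4], [v_0,v_4,v_5], [v_1,v_2,v_3], [v_1,v_2,v_5], [v_2,v_3,v_4], [v_2,v_4,v_5]

so the chain groups are C_0 ≅ Z^6, C_1 ≅ Z^12, C_2 ≅ Z^8.

∂_1: C_1 → C_0 sends each edge [p,q] (with p < q) to q − p. For instance
  ∂[v_0,v_3] = [v_3] − [v_0].
The 6×12 boundary matrix has rank 5 and Smith normal form diag(1,1,1,1,1).

The boundary map ∂_2: C_2 → C_1 maps a triangle to the signed sum of its edges. For instance
  ∂[v_2,v_4,v_5] = [v_4,v_5] − [v_2,v_5] + [v_2,v_4],
  ∂[v_0,v_1,v_5] = [v_1,v_5] − [v_0,v_5] + [v_0,v_1].
The 12×8 boundary matrix has rank 7 and Smith normal form diag(1,1,1,1,1,1,1).

Computing H_k = (kernel of ∂_k) / (image of ∂_{k+1}):

  H_0: rank C_0 − rank ∂_1 = 6 − 5 = 1, and the invariant factors of ∂_1 are all 1, so H_0 = Z.
  H_1: rank ker ∂_1 − rank ∂_2 = (12 − 5) − 7 = 0, and the invariant factors of ∂_2 are all 1, so H_1 = 0.
  H_2: rank ker ∂_2 − rank ∂_3 = (8 − 7) − 0 = 1, and there is no ∂_3, so H_2 = Z.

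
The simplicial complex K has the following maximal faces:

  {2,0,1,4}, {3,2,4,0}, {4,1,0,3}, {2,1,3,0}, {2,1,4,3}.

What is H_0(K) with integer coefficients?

H_0 ≅ Z.

Order the vertices as 0 < 1 < 2 < 3 < 4. Listing each simplex with vertices in this order, K has dimension 3 with simplices:

  0-simplices (5): [0], [1], [2], [3], [4]
  1-simplices (10): [0,1], [0,2], [0,3], [0,4], [1,2], [1,3], [1,4], [2,3], [2,4], [3,4]
  2-simplices (10): [0,1,2], [0,1,3], [0,1,4], [0,2,3], [0,2,4], [0,3,4], [1,2,3], [1,2,4], [1,3,4], [2,3,4]
  3-simplices (5): [0,1,2,3], [0,1,2,4], [0,1,3,4], [0,2,3,4], [1,2,3,4]

so the chain groups are C_0 ≅ Z^5, C_1 ≅ Z^10, C_2 ≅ Z^10, C_3 ≅ Z^5.

Boundary ∂_1: C_1 → C_0 maps an edge to its endpoints' difference, ∂[p,q] = q − p.
The 5×10 boundary matrix has rank 4 and Smith normal form diag(1,1,1,1).

Boundary ∂_2: C_2 → C_1 acts by ∂[p,q,r] = [q,r] − [p,r] + [p,q]. For instance
  ∂[0,1,4] = [1,4] − [0,4] + [0,1],
  ∂[1,3,4] = [3,4] − [1,4] + [1,3].
As a 10×10 matrix over Z this has rank 6, with invariant factors (1,1,1,1,1,1).

Boundary ∂_3: C_3 → C_2 sends each 3-simplex σ to the alternating sum Σ_i (−1)^i (σ with its i-th vertex removed). For instance
  ∂[0,2,3,4] = [2,3,4] − [0,3,4] + [0,2,4] − [0,2,3],
  ∂[0,1,2,4] = [1,2,4] − [0,2,4] + [0,1,4] − [0,1,2].
As a 10×5 matrix over Z this has rank 4, with invariant factors (1,1,1,1).

Reading off H_k = ker ∂_k / im ∂_{k+1}:

  H_0: rank C_0 − rank ∂_1 = 5 − 4 = 1, and the invariant factors of ∂_1 are all 1, so H_0 = Z.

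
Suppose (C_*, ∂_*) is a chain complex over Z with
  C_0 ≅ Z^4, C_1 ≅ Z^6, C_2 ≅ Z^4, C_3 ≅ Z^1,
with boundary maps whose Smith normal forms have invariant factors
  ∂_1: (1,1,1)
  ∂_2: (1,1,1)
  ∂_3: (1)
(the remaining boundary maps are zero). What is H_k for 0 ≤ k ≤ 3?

H_0 = Z,  H_1 = 0,  H_2 = 0,  H_3 = 0.

H_0: b_0 = 4 − 0 − 3 = 1; torsion from ∂_1 factors > 1: none. So H_0 = Z.
H_1: b_1 = 6 − 3 − 3 = 0; torsion from ∂_2 factors > 1: none. So H_1 = 0.
H_2: b_2 = 4 − 3 − 1 = 0; torsion from ∂_3 factors > 1: none. So H_2 = 0.
H_3: b_3 = 1 − 1 − 0 = 0; torsion from ∂_4 factors > 1: none. So H_3 = 0.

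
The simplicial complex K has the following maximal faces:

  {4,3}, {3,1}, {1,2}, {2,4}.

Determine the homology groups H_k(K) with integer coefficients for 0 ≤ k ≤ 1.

Take the total order 1 < 2 < 3 < 4 on the vertex set. Then K (dimension 1) consists of the simplices:

  0-simplices (4): [1], [2], [3], [4]
  1-simplices (4): [1,2], [1,3], [2,4], [3,4]

so the chain groups are C_0 ≅ Z^4, C_1 ≅ Z^4.

The boundary map ∂_1: C_1 → C_0 maps an edge to its endpoints' difference, ∂[p,q] = q − p. For instance
  ∂[1,3] = [3] − [1].
The resulting 4×4 matrix has rank 3, and its Smith normal form has invariant factors (1,1,1).

Reading off H_k = ker ∂_k / im ∂_{k+1}:

  H_0: rank C_0 − rank ∂_1 = 4 − 3 = 1, and the invariant factors of ∂_1 are all 1, so H_0 ≅ Z.
  H_1: rank ker ∂_1 − rank ∂_2 = (4 − 3) − 0 = 1, and there is no ∂_2, so H_1 ≅ Z.

As a check, the Euler characteristic is 4 − 4 = 0, which agrees with 1 − 1 = 0.
(K is a triangulation of the circle S^1.)

H_0 ≅ Z,  H_1 ≅ Z.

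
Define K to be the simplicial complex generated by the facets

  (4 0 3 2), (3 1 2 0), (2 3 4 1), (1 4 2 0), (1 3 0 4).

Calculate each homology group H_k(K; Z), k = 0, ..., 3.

Take the total order 0 < 1 < 2 < 3 < 4 on the vertex set. Then K (dimension 3) consists of the simplices:

  0-simplices (5): [0], [1], [2], [3], [4]
  1-simplices (10): [0,1], [0,2], [0,3], [0,4], [1,2], [1,3], [1,4], [2,3], [2,4], [3,4]
  2-simplices (10): [0,1,2], [0,1,3], [0,1,4], [0,2,3], [0,2,4], [0,3,4], [1,2,3], [1,2,4], [1,3,4], [2,3,4]
  3-simplices (5): [0,1,2,3], [0,1,2,4], [0,1,3,4], [0,2,3,4], [1,2,3,4]

giving chain groups C_0 ≅ Z^5, C_1 ≅ Z^10, C_2 ≅ Z^10, C_3 ≅ Z^5.

The boundary map ∂_1: C_1 → C_0 is given by ∂[p,q] = [q] − [p]. For instance
  ∂[0,1] = [1] − [0].
The 5×10 boundary matrix has rank 4 and Smith normal form diag(1,1,1,1).

The boundary map ∂_2: C_2 → C_1 sends each 2-simplex [p,q,r] to [q,r] − [p,r] + [p,q]. For instance
  ∂[1,2,3] = [2,3] − [1,3] + [1,2],
  ∂[0,2,3] = [2,3] − [0,3] + [0,2].
As a 10×10 matrix over Z this has rank 6, with invariant factors (1,1,1,1,1,1).

The boundary map ∂_3: C_3 → C_2 sends each 3-simplex σ to the alternating sum Σ_i (−1)^i (σ with its i-th vertex removed). For instance
  ∂[0,1,3,4] = [1,3,4] − [0,3,4] + [0,1,4] − [0,1,3],
  ∂[0,1,2,4] = [1,2,4] − [0,2,4] + [0,1,4] − [0,1,2].
The 10×5 boundary matrix has rank 4 and Smith normal form diag(1,1,1,1).

Now H_k = ker ∂_k / im ∂_{k+1}, so:

  H_0: rank C_0 − rank ∂_1 = 5 − 4 = 1, and the invariant factors of ∂_1 are all 1, so H_0 = Z.
  H_1: rank ker ∂_1 − rank ∂_2 = (10 − 4) − 6 = 0, and the invariant factors of ∂_2 are all 1, so H_1 = 0.
  H_2: rank ker ∂_2 − rank ∂_3 = (10 − 6) − 4 = 0, and the invariant factors of ∂_3 are all 1, so H_2 = 0.
  H_3: rank ker ∂_3 − rank ∂_4 = (5 − 4) − 0 = 1, and there is no ∂_4, so H_3 = Z.

H_0 ≅ Z,  H_1 = 0,  H_2 = 0,  H_3 ≅ Z.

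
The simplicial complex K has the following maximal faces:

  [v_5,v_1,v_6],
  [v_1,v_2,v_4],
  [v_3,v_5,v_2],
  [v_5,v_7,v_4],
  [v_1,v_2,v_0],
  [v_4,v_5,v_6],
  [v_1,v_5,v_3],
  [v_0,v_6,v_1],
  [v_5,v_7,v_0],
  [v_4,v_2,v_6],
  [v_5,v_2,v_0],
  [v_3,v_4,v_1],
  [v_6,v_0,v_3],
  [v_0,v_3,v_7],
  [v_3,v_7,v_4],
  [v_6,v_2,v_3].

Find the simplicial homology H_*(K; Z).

We work with the vertex ordering v_0 < v_1 < v_2 < v_3 < v_4 < v_5 < v_6 < v_7. The simplices of K, each written with vertices in increasing order, are:

  0-simplices (8): [v_0], [v_1], [v_2], [v_3], [v_4], [v_5], [v_6], [v_7]
  1-simplices (24): (24 of them)
  2-simplices (16): (16 of them)

Hence C_0 ≅ Z^8, C_1 ≅ Z^24, C_2 ≅ Z^16.

The boundary map ∂_1: C_1 → C_0 is given by ∂[p,q] = [q] − [p].
This gives a 8×24 integer matrix of rank 7; reducing to Smith normal form yields diagonal entries (1,1,1,1,1,1,1).

∂_2: C_2 → C_1 sends each 2-simplex [p,q,r] to [q,r] − [p,r] + [p,q]. For instance
  ∂[v_0,v_3,v_7] = [v_3,v_7] − [v_0,v_7] + [v_0,v_3],
  ∂[v_0,v_1,v_6] = [v_1,v_6] − [v_0,v_6] + [v_0,v_1].
As a 24×16 matrix over Z this has rank 15, with invariant factors (1,1,1,1,1,1,1,1,1,1,1,1,1,1,1).

Reading off H_k = ker ∂_k / im ∂_{k+1}:

  H_0: rank C_0 − rank ∂_1 = 8 − 7 = 1, and the invariant factors of ∂_1 are all 1, so H_0 = Z.
  H_1: rank ker ∂_1 − rank ∂_2 = (24 − 7) − 15 = 2, and the invariant factors of ∂_2 are all 1, so H_1 = Z^2.
  H_2: rank ker ∂_2 − rank ∂_3 = (16 − 15) − 0 = 1, and there is no ∂_3, so H_2 = Z.

As a check, the Euler characteristic is 8 − 24 + 16 = 0, which agrees with 1 − 2 + 1 = 0.

H_0 = Z,  H_1 = Z^2,  H_2 = Z.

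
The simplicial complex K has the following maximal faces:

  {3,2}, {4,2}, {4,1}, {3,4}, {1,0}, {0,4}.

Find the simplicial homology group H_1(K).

H_1 ≅ Z^2.

Fix the vertex order 0 < 1 < 2 < 3 < 4 and write every simplex with vertices in increasing order. Then dim K = 1 and the simplices of K are:

  0-simplices (5): [0], [1], [2], [3], [4]
  1-simplices (6): [0,1], [0,4], [1,4], [2,3], [2,4], [3,4]

giving chain groups C_0 ≅ Z^5, C_1 ≅ Z^6.

∂_1: C_1 → C_0 maps an edge to its endpoints' difference, ∂[p,q] = q − p. For instance
  ∂[0,4] = [4] − [0].
The resulting 5×6 matrix has rank 4, and its Smith normal form has invariant factors (1,1,1,1).

From H_k ≅ ker(∂_k) / im(∂_{k+1}) we obtain:

  H_1: rank ker ∂_1 − rank ∂_2 = (6 − 4) − 0 = 2, and there is no ∂_2, so H_1 = Z^2.

(K is a triangulation of a wedge of 2 circles.)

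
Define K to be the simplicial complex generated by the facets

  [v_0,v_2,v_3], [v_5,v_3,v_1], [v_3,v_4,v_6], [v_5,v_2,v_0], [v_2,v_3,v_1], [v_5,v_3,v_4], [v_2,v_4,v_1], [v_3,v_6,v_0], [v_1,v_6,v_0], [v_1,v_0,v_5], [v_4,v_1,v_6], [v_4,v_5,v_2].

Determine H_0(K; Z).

H_0 ≅ Z.

K has 7 vertices, 18 edges, 12 triangles.
rank ∂_0 = 0, rank ∂_1 = 6 ⇒ b_0 = 7 − 0 − 6 = 1; all invariant factors of ∂_1 are 1 so no torsion. So H_0 = Z.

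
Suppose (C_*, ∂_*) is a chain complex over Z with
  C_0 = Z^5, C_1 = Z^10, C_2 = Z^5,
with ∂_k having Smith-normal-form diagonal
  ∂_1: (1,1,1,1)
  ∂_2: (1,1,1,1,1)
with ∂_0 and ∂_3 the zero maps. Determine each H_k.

H_0: b_0 = 5 − 0 − 4 = 1; torsion from ∂_1 factors > 1: none. So H_0 = Z.
H_1: b_1 = 10 − 4 − 5 = 1; torsion from ∂_2 factors > 1: none. So H_1 = Z.
H_2: b_2 = 5 − 5 − 0 = 0; torsion from ∂_3 factors > 1: none. So H_2 = 0.

H_0 = Z,  H_1 = Z,  H_2 = 0.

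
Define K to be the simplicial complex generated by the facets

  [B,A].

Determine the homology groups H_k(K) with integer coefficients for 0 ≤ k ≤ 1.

Take the total order A < B on the vertex set. Then K (dimension 1) consists of the simplices:

  0-simplices (2): A, B
  1-simplices (1): AB

so the chain groups are C_0 ≅ Z^2, C_1 ≅ Z^1.

∂_1: C_1 → C_0 maps an edge to its endpoints' difference, ∂[p,q] = q − p. For instance
  ∂AB = B − A.
The resulting 2×1 matrix has rank 1, and its Smith normal form has invariant factors (1).

Reading off H_k = ker ∂_k / im ∂_{k+1}:

  H_0: rank C_0 − rank ∂_1 = 2 − 1 = 1, and the invariant factors of ∂_1 are all 1, so H_0 ≅ Z.
  H_1: rank ker ∂_1 − rank ∂_2 = (1 − 1) − 0 = 0, and there is no ∂_2, so H_1 ≅ 0.

H_0 ≅ Z,  H_1 = 0.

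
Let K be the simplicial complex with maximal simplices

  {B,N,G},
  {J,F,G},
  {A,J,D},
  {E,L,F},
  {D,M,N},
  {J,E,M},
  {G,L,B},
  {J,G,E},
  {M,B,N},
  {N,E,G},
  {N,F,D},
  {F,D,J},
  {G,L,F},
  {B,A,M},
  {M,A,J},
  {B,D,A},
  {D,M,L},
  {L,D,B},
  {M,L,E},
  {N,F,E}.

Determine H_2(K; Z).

H_2 = 0.

Order the vertices as A < B < D < E < F < G < J < L < M < N. Listing each simplex with vertices in this order, K has dimension 2 with simplices:

  0-simplices (10): A, B, D, E, F, G, J, L, M, N
  1-simplices (30): AB, AD, AJ, AM, BD, BG, BL, BM, BN, DF, DJ, DL, DM, DN, EF, EG, EJ, EL, EM, EN, FG, FJ, FL, FN, GJ, GL, GN, JM, LM, MN
  2-simplices (20): ABD, ABM, ADJ, AJM, BDL, BGL, BGN, BMN, DFJ, DFN, DLM, DMN, EFL, EFN, EGJ, EGN, EJM, ELM, FGJ, FGL

so the chain groups are C_0 ≅ Z^10, C_1 ≅ Z^30, C_2 ≅ Z^20.

Boundary ∂_1: C_1 → C_0 maps an edge to its endpoints' difference, ∂[p,q] = q − p. For instance
  ∂DF = F − D.
This gives a 10×30 integer matrix of rank 9; reducing to Smith normal form yields diagonal entries (1,1,1,1,1,1,1,1,1).

The boundary map ∂_2: C_2 → C_1 acts by ∂[p,q,r] = [q,r] − [p,r] + [p,q]. For instance
  ∂AJM = JM − AM + AJ,
  ∂ABD = BD − AD + AB.
The resulting 30×20 matrix has rank 20, and its Smith normal form has invariant factors (1,1,1,1,1,1,1,1,1,1,1,1,1,1,1,1,1,1,1,2).

Reading off H_k = ker ∂_k / im ∂_{k+1}:

  H_2: rank ker ∂_2 − rank ∂_3 = (20 − 20) − 0 = 0, and there is no ∂_3, so H_2 = 0.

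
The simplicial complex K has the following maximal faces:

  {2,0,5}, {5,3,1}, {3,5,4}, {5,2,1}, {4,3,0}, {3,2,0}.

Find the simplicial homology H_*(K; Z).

Take the total order 0 < 1 < 2 < 3 < 4 < 5 on the vertex set. Then K (dimension 2) consists of the simplices:

  0-simplices (6): [0], [1], [2], [3], [4], [5]
  1-simplices (12): [0,2], [0,3], [0,4], [0,5], [1,2], [1,3], [1,5], [2,3], [2,5], [3,4], [3,5], [4,5]
  2-simplices (6): [0,2,3], [0,2,5], [0,3,4], [1,2,5], [1,3,5], [3,4,5]

so the chain groups are C_0 ≅ Z^6, C_1 ≅ Z^12, C_2 ≅ Z^6.

∂_1: C_1 → C_0 maps an edge to its endpoints' difference, ∂[p,q] = q − p.
As a 6×12 matrix over Z this has rank 5, with invariant factors (1,1,1,1,1).

The boundary map ∂_2: C_2 → C_1 maps a triangle to the signed sum of its edges. For instance
  ∂[1,2,5] = [2,5] − [1,5] + [1,2],
  ∂[0,2,3] = [2,3] − [0,3] + [0,2].
As a 12×6 matrix over Z this has rank 6, with invariant factors (1,1,1,1,1,1).

Computing H_k = (kernel of ∂_k) / (image of ∂_{k+1}):

  H_0: rank C_0 − rank ∂_1 = 6 − 5 = 1, and the invariant factors of ∂_1 are all 1, so H_0 ≅ Z.
  H_1: rank ker ∂_1 − rank ∂_2 = (12 − 5) − 6 = 1, and the invariant factors of ∂_2 are all 1, so H_1 ≅ Z.
  H_2: rank ker ∂_2 − rank ∂_3 = (6 − 6) − 0 = 0, and there is no ∂_3, so H_2 ≅ 0.

H_0 ≅ Z,  H_1 ≅ Z,  H_2 = 0.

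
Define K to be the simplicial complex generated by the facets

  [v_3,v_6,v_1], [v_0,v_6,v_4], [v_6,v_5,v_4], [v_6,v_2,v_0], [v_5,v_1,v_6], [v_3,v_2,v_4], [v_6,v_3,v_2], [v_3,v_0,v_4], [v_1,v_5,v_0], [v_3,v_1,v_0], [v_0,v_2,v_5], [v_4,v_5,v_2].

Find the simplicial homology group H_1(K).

H_1 ≅ Z_2.

We work with the vertex ordering v_0 < v_1 < v_2 < v_3 < v_4 < v_5 < v_6. The simplices of K, each written with vertices in increasing order, are:

  0-simplices (7): [v_0], [v_1], [v_2], [v_3], [v_4], [v_5], [v_6]
  1-simplices (18): (18 of them)
  2-simplices (12): (12 of them)

Hence C_0 ≅ Z^7, C_1 ≅ Z^18, C_2 ≅ Z^12.

The boundary map ∂_1: C_1 → C_0 sends each edge [p,q] (with p < q) to q − p. For instance
  ∂[v_0,v_3] = [v_3] − [v_0].
The 7×18 boundary matrix has rank 6 and Smith normal form diag(1,1,1,1,1,1).

Boundary ∂_2: C_2 → C_1 acts by ∂[p,q,r] = [q,r] − [p,r] + [p,q]. For instance
  ∂[v_2,v_3,v_4] = [v_3,v_4] − [v_2,v_4] + [v_2,v_3],
  ∂[v_2,v_4,v_5] = [v_4,v_5] − [v_2,v_5] + [v_2,v_4].
This gives a 18×12 integer matrix of rank 12; reducing to Smith normal form yields diagonal entries (1,1,1,1,1,1,1,1,1,1,1,2).

Computing H_k = (kernel of ∂_k) / (image of ∂_{k+1}):

  H_1: rank ker ∂_1 − rank ∂_2 = (18 − 6) − 12 = 0, and ∂_2 has invariant factor 2 > 1, so H_1 = Z_2.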